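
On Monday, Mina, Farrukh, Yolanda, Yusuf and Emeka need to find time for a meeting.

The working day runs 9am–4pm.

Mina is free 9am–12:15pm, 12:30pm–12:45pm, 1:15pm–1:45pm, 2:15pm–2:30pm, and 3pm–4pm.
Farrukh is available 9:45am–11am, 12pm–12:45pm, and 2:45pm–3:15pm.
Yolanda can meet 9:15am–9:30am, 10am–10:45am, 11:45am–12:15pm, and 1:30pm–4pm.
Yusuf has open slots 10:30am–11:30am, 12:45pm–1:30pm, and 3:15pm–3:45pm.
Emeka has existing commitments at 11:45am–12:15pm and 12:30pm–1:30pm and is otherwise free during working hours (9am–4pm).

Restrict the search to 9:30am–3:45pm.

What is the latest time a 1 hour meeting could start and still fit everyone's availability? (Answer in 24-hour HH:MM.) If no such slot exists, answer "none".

Emeka free within 09:00–16:00: 09:00–11:45, 12:15–12:30, 13:30–16:00.
Mina ∩ Farrukh: 09:45–11:00, 12:00–12:15, 12:30–12:45, 15:00–15:15.
Mina ∩ Farrukh ∩ Yolanda: 10:00–10:45, 12:00–12:15, 15:00–15:15.
Mina ∩ Farrukh ∩ Yolanda ∩ Yusuf: 10:30–10:45.
Mina ∩ Farrukh ∩ Yolanda ∩ Yusuf ∩ Emeka: 10:30–10:45.
Restricted to 09:30–15:45: 10:30–10:45.
Windows ≥ 60 min: (none).

none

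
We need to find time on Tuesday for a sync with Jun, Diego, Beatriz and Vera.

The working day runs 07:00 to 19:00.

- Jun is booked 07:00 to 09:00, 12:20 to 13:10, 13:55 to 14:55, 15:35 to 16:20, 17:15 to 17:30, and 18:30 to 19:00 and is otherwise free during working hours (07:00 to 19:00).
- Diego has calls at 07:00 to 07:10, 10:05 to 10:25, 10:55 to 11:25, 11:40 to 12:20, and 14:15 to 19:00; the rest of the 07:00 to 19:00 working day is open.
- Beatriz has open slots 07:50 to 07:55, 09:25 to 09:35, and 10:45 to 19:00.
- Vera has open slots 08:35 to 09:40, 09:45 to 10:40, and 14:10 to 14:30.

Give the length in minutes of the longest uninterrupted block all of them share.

10 minutes

Jun free within 07:00–19:00: 09:00–12:20, 13:10–13:55, 14:55–15:35, 16:20–17:15, 17:30–18:30.
Diego free within 07:00–19:00: 07:10–10:05, 10:25–10:55, 11:25–11:40, 12:20–14:15.
Jun ∩ Diego: 09:00–10:05, 10:25–10:55, 11:25–11:40, 13:10–13:55.
Jun ∩ Diego ∩ Beatriz: 09:25–09:35, 10:45–10:55, 11:25–11:40, 13:10–13:55.
Jun ∩ Diego ∩ Beatriz ∩ Vera: 09:25–09:35.
Single common window of 10 minutes.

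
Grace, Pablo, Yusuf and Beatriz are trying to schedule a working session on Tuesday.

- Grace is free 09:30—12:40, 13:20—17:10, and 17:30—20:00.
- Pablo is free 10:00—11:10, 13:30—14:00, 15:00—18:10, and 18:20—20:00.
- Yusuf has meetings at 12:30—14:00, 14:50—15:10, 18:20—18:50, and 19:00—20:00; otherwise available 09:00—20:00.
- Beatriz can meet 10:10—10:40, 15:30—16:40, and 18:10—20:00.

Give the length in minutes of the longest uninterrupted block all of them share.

Yusuf free within 09:00–20:00: 09:00–12:30, 14:00–14:50, 15:10–18:20, 18:50–19:00.
Grace ∩ Pablo: 10:00–11:10, 13:30–14:00, 15:00–17:10, 17:30–18:10, 18:20–20:00.
Grace ∩ Pablo ∩ Yusuf: 10:00–11:10, 15:10–17:10, 17:30–18:10, 18:50–19:00.
Grace ∩ Pablo ∩ Yusuf ∩ Beatriz: 10:10–10:40, 15:30–16:40, 18:50–19:00.
Common window lengths: 30, 70, 10 min; longest is 70.

70 minutes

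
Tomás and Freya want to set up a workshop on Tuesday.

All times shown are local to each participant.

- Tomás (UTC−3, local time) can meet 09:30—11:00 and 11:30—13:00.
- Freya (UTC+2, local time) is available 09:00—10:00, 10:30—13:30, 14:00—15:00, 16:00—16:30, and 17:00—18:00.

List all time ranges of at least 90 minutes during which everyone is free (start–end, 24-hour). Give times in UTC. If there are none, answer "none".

Tomás → UTC: 12:30–14:00, 14:30–16:00.
Freya → UTC: 07:00–08:00, 08:30–11:30, 12:00–13:00, 14:00–14:30, 15:00–16:00.
Tomás ∩ Freya: 12:30–13:00, 15:00–16:00.
Windows ≥ 90 min: (none).

none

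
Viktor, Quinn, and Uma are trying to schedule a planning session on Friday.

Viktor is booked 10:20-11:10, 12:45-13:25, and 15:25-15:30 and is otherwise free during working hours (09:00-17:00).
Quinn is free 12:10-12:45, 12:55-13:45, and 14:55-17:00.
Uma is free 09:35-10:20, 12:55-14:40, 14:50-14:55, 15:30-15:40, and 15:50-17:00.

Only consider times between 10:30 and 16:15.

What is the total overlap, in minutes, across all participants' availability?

Viktor free within 09:00–17:00: 09:00–10:20, 11:10–12:45, 13:25–15:25, 15:30–17:00.
Viktor ∩ Quinn: 12:10–12:45, 13:25–13:45, 14:55–15:25, 15:30–17:00.
Viktor ∩ Quinn ∩ Uma: 13:25–13:45, 15:30–15:40, 15:50–17:00.
Restricted to 10:30–16:15: 13:25–13:45, 15:30–15:40, 15:50–16:15.
Total common minutes: 20 + 10 + 25 = 55.

55 minutes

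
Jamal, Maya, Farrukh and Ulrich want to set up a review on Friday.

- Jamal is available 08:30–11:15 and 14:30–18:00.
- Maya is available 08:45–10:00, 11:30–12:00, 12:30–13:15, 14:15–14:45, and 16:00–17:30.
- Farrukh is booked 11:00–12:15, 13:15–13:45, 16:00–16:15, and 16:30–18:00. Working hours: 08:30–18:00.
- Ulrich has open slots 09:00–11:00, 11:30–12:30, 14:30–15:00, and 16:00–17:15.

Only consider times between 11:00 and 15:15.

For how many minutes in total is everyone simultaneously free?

Farrukh free within 08:30–18:00: 08:30–11:00, 12:15–13:15, 13:45–16:00, 16:15–16:30.
Jamal ∩ Maya: 08:45–10:00, 14:30–14:45, 16:00–17:30.
Jamal ∩ Maya ∩ Farrukh: 08:45–10:00, 14:30–14:45, 16:15–16:30.
Jamal ∩ Maya ∩ Farrukh ∩ Ulrich: 09:00–10:00, 14:30–14:45, 16:15–16:30.
Restricted to 11:00–15:15: 14:30–14:45.
Total common minutes: 15.

15 minutes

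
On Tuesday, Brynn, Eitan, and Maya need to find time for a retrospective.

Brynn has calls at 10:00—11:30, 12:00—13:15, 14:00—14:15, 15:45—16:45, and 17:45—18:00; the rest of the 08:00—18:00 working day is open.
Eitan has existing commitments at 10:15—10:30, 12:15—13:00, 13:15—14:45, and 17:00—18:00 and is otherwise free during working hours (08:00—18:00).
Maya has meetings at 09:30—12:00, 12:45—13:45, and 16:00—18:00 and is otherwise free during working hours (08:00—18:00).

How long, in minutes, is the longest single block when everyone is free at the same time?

90 minutes

Brynn free within 08:00–18:00: 08:00–10:00, 11:30–12:00, 13:15–14:00, 14:15–15:45, 16:45–17:45.
Eitan free within 08:00–18:00: 08:00–10:15, 10:30–12:15, 13:00–13:15, 14:45–17:00.
Maya free within 08:00–18:00: 08:00–09:30, 12:00–12:45, 13:45–16:00.
Brynn ∩ Eitan: 08:00–10:00, 11:30–12:00, 14:45–15:45, 16:45–17:00.
Brynn ∩ Eitan ∩ Maya: 08:00–09:30, 14:45–15:45.
Common window lengths: 90, 60 min; longest is 90.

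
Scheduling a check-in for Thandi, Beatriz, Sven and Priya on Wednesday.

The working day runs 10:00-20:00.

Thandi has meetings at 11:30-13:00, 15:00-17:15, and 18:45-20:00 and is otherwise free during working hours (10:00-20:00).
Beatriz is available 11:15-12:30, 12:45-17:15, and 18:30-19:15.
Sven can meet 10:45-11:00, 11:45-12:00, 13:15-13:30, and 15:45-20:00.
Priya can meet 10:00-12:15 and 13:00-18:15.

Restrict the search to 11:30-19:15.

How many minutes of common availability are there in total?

15 minutes

Thandi free within 10:00–20:00: 10:00–11:30, 13:00–15:00, 17:15–18:45.
Thandi ∩ Beatriz: 11:15–11:30, 13:00–15:00, 18:30–18:45.
Thandi ∩ Beatriz ∩ Sven: 13:15–13:30, 18:30–18:45.
Thandi ∩ Beatriz ∩ Sven ∩ Priya: 13:15–13:30.
Restricted to 11:30–19:15: 13:15–13:30.
Total common minutes: 15.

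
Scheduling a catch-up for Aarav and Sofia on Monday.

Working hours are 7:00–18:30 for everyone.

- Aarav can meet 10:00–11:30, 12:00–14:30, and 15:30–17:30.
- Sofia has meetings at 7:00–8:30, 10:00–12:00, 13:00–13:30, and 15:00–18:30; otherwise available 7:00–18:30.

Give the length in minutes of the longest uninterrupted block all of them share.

Sofia free within 07:00–18:30: 08:30–10:00, 12:00–13:00, 13:30–15:00.
Aarav ∩ Sofia: 12:00–13:00, 13:30–14:30.
Common window lengths: 60, 60 min; longest is 60.

60 minutes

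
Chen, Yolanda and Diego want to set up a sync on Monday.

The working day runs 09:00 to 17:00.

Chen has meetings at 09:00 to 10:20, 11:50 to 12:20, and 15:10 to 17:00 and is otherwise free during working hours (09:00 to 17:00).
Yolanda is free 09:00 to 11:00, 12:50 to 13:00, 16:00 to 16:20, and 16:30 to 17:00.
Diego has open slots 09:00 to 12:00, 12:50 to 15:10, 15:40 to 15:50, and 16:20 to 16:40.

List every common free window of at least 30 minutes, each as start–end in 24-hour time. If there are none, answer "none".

10:20–11:00

Chen free within 09:00–17:00: 10:20–11:50, 12:20–15:10.
Chen ∩ Yolanda: 10:20–11:00, 12:50–13:00.
Chen ∩ Yolanda ∩ Diego: 10:20–11:00, 12:50–13:00.
Windows ≥ 30 min: 10:20–11:00.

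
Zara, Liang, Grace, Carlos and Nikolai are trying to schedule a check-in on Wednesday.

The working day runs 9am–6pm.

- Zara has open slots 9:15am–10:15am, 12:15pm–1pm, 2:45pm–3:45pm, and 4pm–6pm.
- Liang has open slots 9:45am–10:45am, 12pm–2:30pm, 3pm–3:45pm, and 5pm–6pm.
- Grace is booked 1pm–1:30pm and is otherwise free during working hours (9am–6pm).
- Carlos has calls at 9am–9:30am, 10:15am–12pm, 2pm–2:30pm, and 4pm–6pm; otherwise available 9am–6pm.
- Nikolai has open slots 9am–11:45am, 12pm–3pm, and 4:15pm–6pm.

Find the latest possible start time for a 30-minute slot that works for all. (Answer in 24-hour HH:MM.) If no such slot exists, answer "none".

12:30

Grace free within 09:00–18:00: 09:00–13:00, 13:30–18:00.
Carlos free within 09:00–18:00: 09:30–10:15, 12:00–14:00, 14:30–16:00.
Zara ∩ Liang: 09:45–10:15, 12:15–13:00, 15:00–15:45, 17:00–18:00.
Zara ∩ Liang ∩ Grace: 09:45–10:15, 12:15–13:00, 15:00–15:45, 17:00–18:00.
Zara ∩ Liang ∩ Grace ∩ Carlos: 09:45–10:15, 12:15–13:00, 15:00–15:45.
Zara ∩ Liang ∩ Grace ∩ Carlos ∩ Nikolai: 09:45–10:15, 12:15–13:00.
Windows ≥ 30 min: 09:45–10:15, 12:15–13:00.
Latest start in the last window 12:15–13:00 is 13:00 − 30 min = 12:30.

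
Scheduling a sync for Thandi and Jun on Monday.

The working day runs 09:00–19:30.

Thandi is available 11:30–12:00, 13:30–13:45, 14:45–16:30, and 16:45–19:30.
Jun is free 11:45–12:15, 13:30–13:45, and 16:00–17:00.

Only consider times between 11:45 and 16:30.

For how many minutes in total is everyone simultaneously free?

Thandi ∩ Jun: 11:45–12:00, 13:30–13:45, 16:00–16:30, 16:45–17:00.
Restricted to 11:45–16:30: 11:45–12:00, 13:30–13:45, 16:00–16:30.
Total common minutes: 15 + 15 + 30 = 60.

60 minutes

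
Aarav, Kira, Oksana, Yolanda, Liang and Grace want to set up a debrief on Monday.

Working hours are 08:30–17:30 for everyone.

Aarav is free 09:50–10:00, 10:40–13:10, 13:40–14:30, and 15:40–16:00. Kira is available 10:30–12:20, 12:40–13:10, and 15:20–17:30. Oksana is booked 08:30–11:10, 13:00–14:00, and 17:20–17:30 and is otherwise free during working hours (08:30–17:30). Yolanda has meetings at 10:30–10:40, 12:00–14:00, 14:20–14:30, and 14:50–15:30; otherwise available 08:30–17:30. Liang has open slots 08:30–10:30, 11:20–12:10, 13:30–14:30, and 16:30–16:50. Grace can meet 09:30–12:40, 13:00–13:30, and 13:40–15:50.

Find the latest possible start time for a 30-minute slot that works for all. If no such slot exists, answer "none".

11:30

Oksana free within 08:30–17:30: 11:10–13:00, 14:00–17:20.
Yolanda free within 08:30–17:30: 08:30–10:30, 10:40–12:00, 14:00–14:20, 14:30–14:50, 15:30–17:30.
Aarav ∩ Kira: 10:40–12:20, 12:40–13:10, 15:40–16:00.
Aarav ∩ Kira ∩ Oksana: 11:10–12:20, 12:40–13:00, 15:40–16:00.
Aarav ∩ Kira ∩ Oksana ∩ Yolanda: 11:10–12:00, 15:40–16:00.
Aarav ∩ Kira ∩ Oksana ∩ Yolanda ∩ Liang: 11:20–12:00.
Aarav ∩ Kira ∩ Oksana ∩ Yolanda ∩ Liang ∩ Grace: 11:20–12:00.
Windows ≥ 30 min: 11:20–12:00.
Latest start in the last window 11:20–12:00 is 12:00 − 30 min = 11:30.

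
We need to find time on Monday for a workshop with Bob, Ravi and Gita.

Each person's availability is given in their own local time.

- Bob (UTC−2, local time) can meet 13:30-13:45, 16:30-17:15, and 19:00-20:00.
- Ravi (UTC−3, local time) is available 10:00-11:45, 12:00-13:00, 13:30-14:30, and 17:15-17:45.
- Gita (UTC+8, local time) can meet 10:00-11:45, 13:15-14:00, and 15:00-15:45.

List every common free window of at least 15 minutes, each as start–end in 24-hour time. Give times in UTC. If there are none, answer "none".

Bob → UTC: 15:30–15:45, 18:30–19:15, 21:00–22:00.
Ravi → UTC: 13:00–14:45, 15:00–16:00, 16:30–17:30, 20:15–20:45.
Gita → UTC: 02:00–03:45, 05:15–06:00, 07:00–07:45.
Bob ∩ Ravi: 15:30–15:45.
Bob ∩ Ravi ∩ Gita: (none).
Windows ≥ 15 min: (none).

none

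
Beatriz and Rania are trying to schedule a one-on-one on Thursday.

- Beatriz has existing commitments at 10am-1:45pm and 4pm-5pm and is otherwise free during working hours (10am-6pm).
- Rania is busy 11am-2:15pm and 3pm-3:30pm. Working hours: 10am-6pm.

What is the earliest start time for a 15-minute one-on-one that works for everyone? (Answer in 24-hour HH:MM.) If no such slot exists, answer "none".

Beatriz free within 10:00–18:00: 13:45–16:00, 17:00–18:00.
Rania free within 10:00–18:00: 10:00–11:00, 14:15–15:00, 15:30–18:00.
Beatriz ∩ Rania: 14:15–15:00, 15:30–16:00, 17:00–18:00.
Windows ≥ 15 min: 14:15–15:00, 15:30–16:00, 17:00–18:00.
Earliest such window starts at 14:15.

14:15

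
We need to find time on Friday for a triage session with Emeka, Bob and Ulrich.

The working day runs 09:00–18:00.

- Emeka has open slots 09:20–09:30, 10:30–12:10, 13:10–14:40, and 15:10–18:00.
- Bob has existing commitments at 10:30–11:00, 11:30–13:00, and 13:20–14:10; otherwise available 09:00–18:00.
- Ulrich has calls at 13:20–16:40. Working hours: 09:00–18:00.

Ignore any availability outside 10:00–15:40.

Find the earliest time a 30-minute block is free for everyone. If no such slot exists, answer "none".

11:00

Bob free within 09:00–18:00: 09:00–10:30, 11:00–11:30, 13:00–13:20, 14:10–18:00.
Ulrich free within 09:00–18:00: 09:00–13:20, 16:40–18:00.
Emeka ∩ Bob: 09:20–09:30, 11:00–11:30, 13:10–13:20, 14:10–14:40, 15:10–18:00.
Emeka ∩ Bob ∩ Ulrich: 09:20–09:30, 11:00–11:30, 13:10–13:20, 16:40–18:00.
Restricted to 10:00–15:40: 11:00–11:30, 13:10–13:20.
Windows ≥ 30 min: 11:00–11:30.
Earliest such window starts at 11:00.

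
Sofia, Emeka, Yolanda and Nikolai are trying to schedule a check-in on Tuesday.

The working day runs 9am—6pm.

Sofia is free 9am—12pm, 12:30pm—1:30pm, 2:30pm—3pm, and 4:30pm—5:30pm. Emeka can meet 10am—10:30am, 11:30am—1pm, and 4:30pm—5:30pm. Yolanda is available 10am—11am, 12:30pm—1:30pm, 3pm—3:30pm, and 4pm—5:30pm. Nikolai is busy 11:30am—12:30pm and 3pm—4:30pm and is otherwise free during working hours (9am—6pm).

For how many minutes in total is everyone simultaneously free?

120 minutes

Nikolai free within 09:00–18:00: 09:00–11:30, 12:30–15:00, 16:30–18:00.
Sofia ∩ Emeka: 10:00–10:30, 11:30–12:00, 12:30–13:00, 16:30–17:30.
Sofia ∩ Emeka ∩ Yolanda: 10:00–10:30, 12:30–13:00, 16:30–17:30.
Sofia ∩ Emeka ∩ Yolanda ∩ Nikolai: 10:00–10:30, 12:30–13:00, 16:30–17:30.
Total common minutes: 30 + 30 + 60 = 120.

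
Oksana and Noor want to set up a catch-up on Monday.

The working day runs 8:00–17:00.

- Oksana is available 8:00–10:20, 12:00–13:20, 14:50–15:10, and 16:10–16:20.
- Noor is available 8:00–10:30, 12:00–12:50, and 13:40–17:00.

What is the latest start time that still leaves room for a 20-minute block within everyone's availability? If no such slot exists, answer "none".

Oksana ∩ Noor: 08:00–10:20, 12:00–12:50, 14:50–15:10, 16:10–16:20.
Windows ≥ 20 min: 08:00–10:20, 12:00–12:50, 14:50–15:10.
Latest start in the last window 14:50–15:10 is 15:10 − 20 min = 14:50.

14:50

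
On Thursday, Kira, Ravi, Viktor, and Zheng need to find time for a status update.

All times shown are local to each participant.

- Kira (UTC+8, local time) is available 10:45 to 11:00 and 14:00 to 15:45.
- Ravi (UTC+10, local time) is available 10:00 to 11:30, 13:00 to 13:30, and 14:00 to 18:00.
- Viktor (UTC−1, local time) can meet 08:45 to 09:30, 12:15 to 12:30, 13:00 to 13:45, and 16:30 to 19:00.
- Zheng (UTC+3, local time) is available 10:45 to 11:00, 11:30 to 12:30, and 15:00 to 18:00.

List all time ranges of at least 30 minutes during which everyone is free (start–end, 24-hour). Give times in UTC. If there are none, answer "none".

Kira → UTC: 02:45–03:00, 06:00–07:45.
Ravi → UTC: 00:00–01:30, 03:00–03:30, 04:00–08:00.
Viktor → UTC: 09:45–10:30, 13:15–13:30, 14:00–14:45, 17:30–20:00.
Zheng → UTC: 07:45–08:00, 08:30–09:30, 12:00–15:00.
Kira ∩ Ravi: 06:00–07:45.
Kira ∩ Ravi ∩ Viktor: (none).
Kira ∩ Ravi ∩ Viktor ∩ Zheng: (none).
Windows ≥ 30 min: (none).

none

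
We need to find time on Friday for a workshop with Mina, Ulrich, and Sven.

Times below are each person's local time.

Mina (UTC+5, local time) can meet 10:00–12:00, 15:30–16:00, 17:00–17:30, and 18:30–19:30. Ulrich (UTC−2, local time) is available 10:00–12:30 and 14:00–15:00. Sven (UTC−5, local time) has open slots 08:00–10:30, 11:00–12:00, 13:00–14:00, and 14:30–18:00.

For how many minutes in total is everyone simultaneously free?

Mina → UTC: 05:00–07:00, 10:30–11:00, 12:00–12:30, 13:30–14:30.
Ulrich → UTC: 12:00–14:30, 16:00–17:00.
Sven → UTC: 13:00–15:30, 16:00–17:00, 18:00–19:00, 19:30–23:00.
Mina ∩ Ulrich: 12:00–12:30, 13:30–14:30.
Mina ∩ Ulrich ∩ Sven: 13:30–14:30.
Total common minutes: 60.

60 minutes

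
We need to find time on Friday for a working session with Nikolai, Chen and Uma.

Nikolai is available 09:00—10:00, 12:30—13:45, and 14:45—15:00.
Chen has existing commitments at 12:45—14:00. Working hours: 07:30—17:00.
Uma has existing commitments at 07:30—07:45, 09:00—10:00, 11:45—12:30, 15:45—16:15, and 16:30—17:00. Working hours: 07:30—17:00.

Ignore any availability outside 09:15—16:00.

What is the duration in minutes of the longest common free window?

15 minutes

Chen free within 07:30–17:00: 07:30–12:45, 14:00–17:00.
Uma free within 07:30–17:00: 07:45–09:00, 10:00–11:45, 12:30–15:45, 16:15–16:30.
Nikolai ∩ Chen: 09:00–10:00, 12:30–12:45, 14:45–15:00.
Nikolai ∩ Chen ∩ Uma: 12:30–12:45, 14:45–15:00.
Restricted to 09:15–16:00: 12:30–12:45, 14:45–15:00.
Common window lengths: 15, 15 min; longest is 15.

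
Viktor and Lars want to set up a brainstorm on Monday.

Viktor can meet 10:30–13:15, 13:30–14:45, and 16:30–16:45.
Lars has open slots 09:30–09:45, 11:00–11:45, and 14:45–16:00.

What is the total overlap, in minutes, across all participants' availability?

45 minutes

Viktor ∩ Lars: 11:00–11:45.
Total common minutes: 45.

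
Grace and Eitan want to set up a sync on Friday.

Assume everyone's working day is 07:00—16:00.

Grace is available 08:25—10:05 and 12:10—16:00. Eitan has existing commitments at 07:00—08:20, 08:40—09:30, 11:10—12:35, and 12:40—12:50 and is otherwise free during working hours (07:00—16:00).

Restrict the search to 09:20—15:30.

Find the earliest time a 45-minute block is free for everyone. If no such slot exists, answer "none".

12:50

Eitan free within 07:00–16:00: 08:20–08:40, 09:30–11:10, 12:35–12:40, 12:50–16:00.
Grace ∩ Eitan: 08:25–08:40, 09:30–10:05, 12:35–12:40, 12:50–16:00.
Restricted to 09:20–15:30: 09:30–10:05, 12:35–12:40, 12:50–15:30.
Windows ≥ 45 min: 12:50–15:30.
Earliest such window starts at 12:50.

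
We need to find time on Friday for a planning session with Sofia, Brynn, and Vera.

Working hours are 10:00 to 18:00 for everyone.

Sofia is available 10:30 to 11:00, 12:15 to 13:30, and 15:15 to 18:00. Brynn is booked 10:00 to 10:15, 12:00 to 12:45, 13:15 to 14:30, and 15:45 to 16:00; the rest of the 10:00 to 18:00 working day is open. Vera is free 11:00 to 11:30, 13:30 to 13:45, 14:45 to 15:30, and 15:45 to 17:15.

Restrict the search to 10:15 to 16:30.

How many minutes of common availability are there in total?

45 minutes

Brynn free within 10:00–18:00: 10:15–12:00, 12:45–13:15, 14:30–15:45, 16:00–18:00.
Sofia ∩ Brynn: 10:30–11:00, 12:45–13:15, 15:15–15:45, 16:00–18:00.
Sofia ∩ Brynn ∩ Vera: 15:15–15:30, 16:00–17:15.
Restricted to 10:15–16:30: 15:15–15:30, 16:00–16:30.
Total common minutes: 15 + 30 = 45.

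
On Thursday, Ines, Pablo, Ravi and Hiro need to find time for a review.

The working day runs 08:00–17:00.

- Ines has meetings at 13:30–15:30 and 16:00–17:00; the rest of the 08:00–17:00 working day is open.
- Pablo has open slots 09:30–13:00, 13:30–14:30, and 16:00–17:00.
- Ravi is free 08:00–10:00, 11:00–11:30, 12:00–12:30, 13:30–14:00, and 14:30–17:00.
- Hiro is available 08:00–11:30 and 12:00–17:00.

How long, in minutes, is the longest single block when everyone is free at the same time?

30 minutes

Ines free within 08:00–17:00: 08:00–13:30, 15:30–16:00.
Ines ∩ Pablo: 09:30–13:00.
Ines ∩ Pablo ∩ Ravi: 09:30–10:00, 11:00–11:30, 12:00–12:30.
Ines ∩ Pablo ∩ Ravi ∩ Hiro: 09:30–10:00, 11:00–11:30, 12:00–12:30.
Common window lengths: 30, 30, 30 min; longest is 30.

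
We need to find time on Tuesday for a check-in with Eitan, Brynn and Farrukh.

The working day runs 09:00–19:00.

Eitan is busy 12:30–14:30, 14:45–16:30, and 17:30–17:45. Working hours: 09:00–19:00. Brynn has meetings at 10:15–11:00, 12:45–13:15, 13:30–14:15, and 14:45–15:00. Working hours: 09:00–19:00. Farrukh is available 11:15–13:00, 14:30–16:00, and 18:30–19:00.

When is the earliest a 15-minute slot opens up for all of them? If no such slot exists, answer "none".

11:15

Eitan free within 09:00–19:00: 09:00–12:30, 14:30–14:45, 16:30–17:30, 17:45–19:00.
Brynn free within 09:00–19:00: 09:00–10:15, 11:00–12:45, 13:15–13:30, 14:15–14:45, 15:00–19:00.
Eitan ∩ Brynn: 09:00–10:15, 11:00–12:30, 14:30–14:45, 16:30–17:30, 17:45–19:00.
Eitan ∩ Brynn ∩ Farrukh: 11:15–12:30, 14:30–14:45, 18:30–19:00.
Windows ≥ 15 min: 11:15–12:30, 14:30–14:45, 18:30–19:00.
Earliest such window starts at 11:15.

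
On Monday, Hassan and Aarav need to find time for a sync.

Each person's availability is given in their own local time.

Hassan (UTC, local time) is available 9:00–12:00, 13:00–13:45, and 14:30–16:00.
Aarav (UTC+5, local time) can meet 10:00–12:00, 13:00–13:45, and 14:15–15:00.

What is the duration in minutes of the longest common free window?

Hassan → UTC: 09:00–12:00, 13:00–13:45, 14:30–16:00.
Aarav → UTC: 05:00–07:00, 08:00–08:45, 09:15–10:00.
Hassan ∩ Aarav: 09:15–10:00.
Single common window of 45 minutes.

45 minutes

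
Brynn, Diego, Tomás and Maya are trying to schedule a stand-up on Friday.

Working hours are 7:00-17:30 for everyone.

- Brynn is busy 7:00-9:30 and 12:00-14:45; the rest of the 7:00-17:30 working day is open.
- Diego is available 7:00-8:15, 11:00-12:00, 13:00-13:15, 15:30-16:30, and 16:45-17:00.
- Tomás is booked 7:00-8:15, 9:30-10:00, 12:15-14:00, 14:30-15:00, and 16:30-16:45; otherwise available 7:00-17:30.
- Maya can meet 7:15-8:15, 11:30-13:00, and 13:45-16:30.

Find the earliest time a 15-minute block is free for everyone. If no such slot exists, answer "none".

Brynn free within 07:00–17:30: 09:30–12:00, 14:45–17:30.
Tomás free within 07:00–17:30: 08:15–09:30, 10:00–12:15, 14:00–14:30, 15:00–16:30, 16:45–17:30.
Brynn ∩ Diego: 11:00–12:00, 15:30–16:30, 16:45–17:00.
Brynn ∩ Diego ∩ Tomás: 11:00–12:00, 15:30–16:30, 16:45–17:00.
Brynn ∩ Diego ∩ Tomás ∩ Maya: 11:30–12:00, 15:30–16:30.
Windows ≥ 15 min: 11:30–12:00, 15:30–16:30.
Earliest such window starts at 11:30.

11:30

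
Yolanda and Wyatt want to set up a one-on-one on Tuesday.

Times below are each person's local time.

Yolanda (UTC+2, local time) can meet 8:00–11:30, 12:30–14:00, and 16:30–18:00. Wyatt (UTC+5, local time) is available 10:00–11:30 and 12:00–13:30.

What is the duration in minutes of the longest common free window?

90 minutes

Yolanda → UTC: 06:00–09:30, 10:30–12:00, 14:30–16:00.
Wyatt → UTC: 05:00–06:30, 07:00–08:30.
Yolanda ∩ Wyatt: 06:00–06:30, 07:00–08:30.
Common window lengths: 30, 90 min; longest is 90.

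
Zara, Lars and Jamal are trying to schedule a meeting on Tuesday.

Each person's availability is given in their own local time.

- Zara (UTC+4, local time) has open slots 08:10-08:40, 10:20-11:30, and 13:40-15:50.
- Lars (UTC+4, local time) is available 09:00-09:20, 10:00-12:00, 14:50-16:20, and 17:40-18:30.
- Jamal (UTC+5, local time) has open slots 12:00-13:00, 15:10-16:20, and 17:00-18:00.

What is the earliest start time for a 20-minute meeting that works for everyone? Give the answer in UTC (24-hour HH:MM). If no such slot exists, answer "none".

07:00

Zara → UTC: 04:10–04:40, 06:20–07:30, 09:40–11:50.
Lars → UTC: 05:00–05:20, 06:00–08:00, 10:50–12:20, 13:40–14:30.
Jamal → UTC: 07:00–08:00, 10:10–11:20, 12:00–13:00.
Zara ∩ Lars: 06:20–07:30, 10:50–11:50.
Zara ∩ Lars ∩ Jamal: 07:00–07:30, 10:50–11:20.
Windows ≥ 20 min: 07:00–07:30, 10:50–11:20.
Earliest such window starts at 07:00.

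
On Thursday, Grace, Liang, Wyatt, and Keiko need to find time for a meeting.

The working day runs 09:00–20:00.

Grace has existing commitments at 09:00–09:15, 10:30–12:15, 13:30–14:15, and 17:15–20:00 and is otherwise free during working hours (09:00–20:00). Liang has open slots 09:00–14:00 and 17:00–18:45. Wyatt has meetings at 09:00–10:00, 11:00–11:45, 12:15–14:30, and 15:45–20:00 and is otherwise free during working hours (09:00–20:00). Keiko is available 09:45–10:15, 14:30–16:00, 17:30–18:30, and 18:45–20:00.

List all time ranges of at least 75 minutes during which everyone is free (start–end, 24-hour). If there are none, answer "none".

Grace free within 09:00–20:00: 09:15–10:30, 12:15–13:30, 14:15–17:15.
Wyatt free within 09:00–20:00: 10:00–11:00, 11:45–12:15, 14:30–15:45.
Grace ∩ Liang: 09:15–10:30, 12:15–13:30, 17:00–17:15.
Grace ∩ Liang ∩ Wyatt: 10:00–10:30.
Grace ∩ Liang ∩ Wyatt ∩ Keiko: 10:00–10:15.
Windows ≥ 75 min: (none).

none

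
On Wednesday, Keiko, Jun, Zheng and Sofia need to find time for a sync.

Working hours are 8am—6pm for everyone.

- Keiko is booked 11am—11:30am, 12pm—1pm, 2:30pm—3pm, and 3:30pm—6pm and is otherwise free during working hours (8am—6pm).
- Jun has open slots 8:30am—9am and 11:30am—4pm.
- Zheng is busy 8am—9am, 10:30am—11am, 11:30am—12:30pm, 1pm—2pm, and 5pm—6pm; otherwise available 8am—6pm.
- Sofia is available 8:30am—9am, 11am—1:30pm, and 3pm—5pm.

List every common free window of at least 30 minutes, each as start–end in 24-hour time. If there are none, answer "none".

15:00–15:30

Keiko free within 08:00–18:00: 08:00–11:00, 11:30–12:00, 13:00–14:30, 15:00–15:30.
Zheng free within 08:00–18:00: 09:00–10:30, 11:00–11:30, 12:30–13:00, 14:00–17:00.
Keiko ∩ Jun: 08:30–09:00, 11:30–12:00, 13:00–14:30, 15:00–15:30.
Keiko ∩ Jun ∩ Zheng: 14:00–14:30, 15:00–15:30.
Keiko ∩ Jun ∩ Zheng ∩ Sofia: 15:00–15:30.
Windows ≥ 30 min: 15:00–15:30.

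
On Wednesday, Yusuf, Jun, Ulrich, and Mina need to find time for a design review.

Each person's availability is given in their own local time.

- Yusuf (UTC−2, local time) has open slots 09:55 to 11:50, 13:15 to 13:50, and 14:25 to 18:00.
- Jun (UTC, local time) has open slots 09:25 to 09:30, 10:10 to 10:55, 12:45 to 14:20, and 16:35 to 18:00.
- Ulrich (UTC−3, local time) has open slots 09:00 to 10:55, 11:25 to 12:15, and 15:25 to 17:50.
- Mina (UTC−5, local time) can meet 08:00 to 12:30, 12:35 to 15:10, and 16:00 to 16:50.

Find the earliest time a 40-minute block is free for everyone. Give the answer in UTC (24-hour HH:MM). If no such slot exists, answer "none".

Yusuf → UTC: 11:55–13:50, 15:15–15:50, 16:25–20:00.
Jun → UTC: 09:25–09:30, 10:10–10:55, 12:45–14:20, 16:35–18:00.
Ulrich → UTC: 12:00–13:55, 14:25–15:15, 18:25–20:50.
Mina → UTC: 13:00–17:30, 17:35–20:10, 21:00–21:50.
Yusuf ∩ Jun: 12:45–13:50, 16:35–18:00.
Yusuf ∩ Jun ∩ Ulrich: 12:45–13:50.
Yusuf ∩ Jun ∩ Ulrich ∩ Mina: 13:00–13:50.
Windows ≥ 40 min: 13:00–13:50.
Earliest such window starts at 13:00.

13:00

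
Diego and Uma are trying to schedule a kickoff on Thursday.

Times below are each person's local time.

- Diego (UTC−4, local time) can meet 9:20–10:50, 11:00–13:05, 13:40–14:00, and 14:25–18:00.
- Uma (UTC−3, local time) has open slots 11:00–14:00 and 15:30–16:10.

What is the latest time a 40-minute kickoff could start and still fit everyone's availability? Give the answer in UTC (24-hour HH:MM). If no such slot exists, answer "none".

18:30

Diego → UTC: 13:20–14:50, 15:00–17:05, 17:40–18:00, 18:25–22:00.
Uma → UTC: 14:00–17:00, 18:30–19:10.
Diego ∩ Uma: 14:00–14:50, 15:00–17:00, 18:30–19:10.
Windows ≥ 40 min: 14:00–14:50, 15:00–17:00, 18:30–19:10.
Latest start in the last window 18:30–19:10 is 19:10 − 40 min = 18:30.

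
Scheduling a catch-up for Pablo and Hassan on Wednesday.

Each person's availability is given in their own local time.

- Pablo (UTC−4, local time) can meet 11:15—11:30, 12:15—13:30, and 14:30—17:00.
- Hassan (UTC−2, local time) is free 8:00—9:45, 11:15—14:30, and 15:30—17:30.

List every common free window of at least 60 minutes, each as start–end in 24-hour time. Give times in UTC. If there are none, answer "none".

18:30–19:30

Pablo → UTC: 15:15–15:30, 16:15–17:30, 18:30–21:00.
Hassan → UTC: 10:00–11:45, 13:15–16:30, 17:30–19:30.
Pablo ∩ Hassan: 15:15–15:30, 16:15–16:30, 18:30–19:30.
Windows ≥ 60 min: 18:30–19:30.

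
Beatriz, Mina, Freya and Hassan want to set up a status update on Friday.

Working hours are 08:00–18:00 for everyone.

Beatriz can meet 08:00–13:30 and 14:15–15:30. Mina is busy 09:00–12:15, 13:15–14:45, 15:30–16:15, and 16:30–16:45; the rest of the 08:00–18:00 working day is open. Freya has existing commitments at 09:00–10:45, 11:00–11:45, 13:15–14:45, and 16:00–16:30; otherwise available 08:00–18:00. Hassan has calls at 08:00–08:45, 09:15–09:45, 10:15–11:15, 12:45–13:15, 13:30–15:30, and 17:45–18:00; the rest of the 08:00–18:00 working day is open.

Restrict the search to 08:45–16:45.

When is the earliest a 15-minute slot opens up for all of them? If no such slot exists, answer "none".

08:45

Mina free within 08:00–18:00: 08:00–09:00, 12:15–13:15, 14:45–15:30, 16:15–16:30, 16:45–18:00.
Freya free within 08:00–18:00: 08:00–09:00, 10:45–11:00, 11:45–13:15, 14:45–16:00, 16:30–18:00.
Hassan free within 08:00–18:00: 08:45–09:15, 09:45–10:15, 11:15–12:45, 13:15–13:30, 15:30–17:45.
Beatriz ∩ Mina: 08:00–09:00, 12:15–13:15, 14:45–15:30.
Beatriz ∩ Mina ∩ Freya: 08:00–09:00, 12:15–13:15, 14:45–15:30.
Beatriz ∩ Mina ∩ Freya ∩ Hassan: 08:45–09:00, 12:15–12:45.
Restricted to 08:45–16:45: 08:45–09:00, 12:15–12:45.
Windows ≥ 15 min: 08:45–09:00, 12:15–12:45.
Earliest such window starts at 08:45.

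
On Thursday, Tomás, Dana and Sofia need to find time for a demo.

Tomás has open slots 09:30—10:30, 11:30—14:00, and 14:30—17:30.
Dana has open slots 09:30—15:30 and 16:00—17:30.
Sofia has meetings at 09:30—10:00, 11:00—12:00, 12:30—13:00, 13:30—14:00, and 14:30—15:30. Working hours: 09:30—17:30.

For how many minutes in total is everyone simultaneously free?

180 minutes

Sofia free within 09:30–17:30: 10:00–11:00, 12:00–12:30, 13:00–13:30, 14:00–14:30, 15:30–17:30.
Tomás ∩ Dana: 09:30–10:30, 11:30–14:00, 14:30–15:30, 16:00–17:30.
Tomás ∩ Dana ∩ Sofia: 10:00–10:30, 12:00–12:30, 13:00–13:30, 16:00–17:30.
Total common minutes: 30 + 30 + 30 + 90 = 180.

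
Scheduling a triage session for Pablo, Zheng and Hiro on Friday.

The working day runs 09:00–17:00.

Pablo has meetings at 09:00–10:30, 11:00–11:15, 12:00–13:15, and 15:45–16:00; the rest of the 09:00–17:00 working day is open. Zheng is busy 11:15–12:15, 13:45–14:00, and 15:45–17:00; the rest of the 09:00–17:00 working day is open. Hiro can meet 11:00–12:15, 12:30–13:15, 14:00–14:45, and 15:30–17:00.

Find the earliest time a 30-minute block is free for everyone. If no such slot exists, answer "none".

14:00

Pablo free within 09:00–17:00: 10:30–11:00, 11:15–12:00, 13:15–15:45, 16:00–17:00.
Zheng free within 09:00–17:00: 09:00–11:15, 12:15–13:45, 14:00–15:45.
Pablo ∩ Zheng: 10:30–11:00, 13:15–13:45, 14:00–15:45.
Pablo ∩ Zheng ∩ Hiro: 14:00–14:45, 15:30–15:45.
Windows ≥ 30 min: 14:00–14:45.
Earliest such window starts at 14:00.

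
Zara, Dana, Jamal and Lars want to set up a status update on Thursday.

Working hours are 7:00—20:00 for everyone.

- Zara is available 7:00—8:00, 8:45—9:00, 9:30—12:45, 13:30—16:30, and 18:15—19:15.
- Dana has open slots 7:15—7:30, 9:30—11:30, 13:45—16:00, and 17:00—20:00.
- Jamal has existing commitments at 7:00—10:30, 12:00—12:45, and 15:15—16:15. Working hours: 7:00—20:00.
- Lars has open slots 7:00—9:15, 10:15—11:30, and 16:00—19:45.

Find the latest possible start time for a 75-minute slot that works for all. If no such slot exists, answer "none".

Jamal free within 07:00–20:00: 10:30–12:00, 12:45–15:15, 16:15–20:00.
Zara ∩ Dana: 07:15–07:30, 09:30–11:30, 13:45–16:00, 18:15–19:15.
Zara ∩ Dana ∩ Jamal: 10:30–11:30, 13:45–15:15, 18:15–19:15.
Zara ∩ Dana ∩ Jamal ∩ Lars: 10:30–11:30, 18:15–19:15.
Windows ≥ 75 min: (none).

none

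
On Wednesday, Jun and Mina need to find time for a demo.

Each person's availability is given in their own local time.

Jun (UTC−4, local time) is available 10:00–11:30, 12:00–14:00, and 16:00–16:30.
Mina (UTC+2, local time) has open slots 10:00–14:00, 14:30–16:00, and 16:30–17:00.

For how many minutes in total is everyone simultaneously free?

Jun → UTC: 14:00–15:30, 16:00–18:00, 20:00–20:30.
Mina → UTC: 08:00–12:00, 12:30–14:00, 14:30–15:00.
Jun ∩ Mina: 14:30–15:00.
Total common minutes: 30.

30 minutes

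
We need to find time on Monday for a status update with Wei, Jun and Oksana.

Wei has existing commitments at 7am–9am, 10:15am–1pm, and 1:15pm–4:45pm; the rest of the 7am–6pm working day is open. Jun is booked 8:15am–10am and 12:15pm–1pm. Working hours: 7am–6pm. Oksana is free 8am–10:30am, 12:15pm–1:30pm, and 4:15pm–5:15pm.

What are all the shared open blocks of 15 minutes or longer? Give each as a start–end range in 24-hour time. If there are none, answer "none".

10:00–10:15, 13:00–13:15, 16:45–17:15

Wei free within 07:00–18:00: 09:00–10:15, 13:00–13:15, 16:45–18:00.
Jun free within 07:00–18:00: 07:00–08:15, 10:00–12:15, 13:00–18:00.
Wei ∩ Jun: 10:00–10:15, 13:00–13:15, 16:45–18:00.
Wei ∩ Jun ∩ Oksana: 10:00–10:15, 13:00–13:15, 16:45–17:15.
Windows ≥ 15 min: 10:00–10:15, 13:00–13:15, 16:45–17:15.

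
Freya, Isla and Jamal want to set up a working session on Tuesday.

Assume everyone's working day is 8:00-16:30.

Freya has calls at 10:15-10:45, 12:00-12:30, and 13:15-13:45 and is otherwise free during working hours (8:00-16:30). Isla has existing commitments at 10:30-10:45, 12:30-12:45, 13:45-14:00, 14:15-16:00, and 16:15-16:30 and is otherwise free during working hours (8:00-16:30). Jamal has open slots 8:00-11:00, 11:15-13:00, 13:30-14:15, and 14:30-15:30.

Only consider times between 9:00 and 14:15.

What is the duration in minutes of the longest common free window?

75 minutes

Freya free within 08:00–16:30: 08:00–10:15, 10:45–12:00, 12:30–13:15, 13:45–16:30.
Isla free within 08:00–16:30: 08:00–10:30, 10:45–12:30, 12:45–13:45, 14:00–14:15, 16:00–16:15.
Freya ∩ Isla: 08:00–10:15, 10:45–12:00, 12:45–13:15, 14:00–14:15, 16:00–16:15.
Freya ∩ Isla ∩ Jamal: 08:00–10:15, 10:45–11:00, 11:15–12:00, 12:45–13:00, 14:00–14:15.
Restricted to 09:00–14:15: 09:00–10:15, 10:45–11:00, 11:15–12:00, 12:45–13:00, 14:00–14:15.
Common window lengths: 75, 15, 45, 15, 15 min; longest is 75.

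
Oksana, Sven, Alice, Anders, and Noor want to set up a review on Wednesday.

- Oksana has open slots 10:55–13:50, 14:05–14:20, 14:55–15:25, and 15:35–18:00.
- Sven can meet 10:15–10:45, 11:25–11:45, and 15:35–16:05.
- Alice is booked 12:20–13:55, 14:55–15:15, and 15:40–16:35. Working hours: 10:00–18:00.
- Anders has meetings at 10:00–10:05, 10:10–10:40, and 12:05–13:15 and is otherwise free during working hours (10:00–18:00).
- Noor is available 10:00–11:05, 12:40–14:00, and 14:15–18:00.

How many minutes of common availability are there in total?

5 minutes

Alice free within 10:00–18:00: 10:00–12:20, 13:55–14:55, 15:15–15:40, 16:35–18:00.
Anders free within 10:00–18:00: 10:05–10:10, 10:40–12:05, 13:15–18:00.
Oksana ∩ Sven: 11:25–11:45, 15:35–16:05.
Oksana ∩ Sven ∩ Alice: 11:25–11:45, 15:35–15:40.
Oksana ∩ Sven ∩ Alice ∩ Anders: 11:25–11:45, 15:35–15:40.
Oksana ∩ Sven ∩ Alice ∩ Anders ∩ Noor: 15:35–15:40.
Total common minutes: 5.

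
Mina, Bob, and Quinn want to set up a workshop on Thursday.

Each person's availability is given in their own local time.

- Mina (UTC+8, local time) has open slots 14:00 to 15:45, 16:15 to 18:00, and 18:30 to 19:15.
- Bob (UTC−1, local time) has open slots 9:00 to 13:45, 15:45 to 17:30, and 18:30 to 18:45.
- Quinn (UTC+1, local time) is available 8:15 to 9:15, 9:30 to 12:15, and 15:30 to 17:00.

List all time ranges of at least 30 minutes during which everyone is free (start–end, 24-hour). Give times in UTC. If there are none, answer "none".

10:30–11:15

Mina → UTC: 06:00–07:45, 08:15–10:00, 10:30–11:15.
Bob → UTC: 10:00–14:45, 16:45–18:30, 19:30–19:45.
Quinn → UTC: 07:15–08:15, 08:30–11:15, 14:30–16:00.
Mina ∩ Bob: 10:30–11:15.
Mina ∩ Bob ∩ Quinn: 10:30–11:15.
Windows ≥ 30 min: 10:30–11:15.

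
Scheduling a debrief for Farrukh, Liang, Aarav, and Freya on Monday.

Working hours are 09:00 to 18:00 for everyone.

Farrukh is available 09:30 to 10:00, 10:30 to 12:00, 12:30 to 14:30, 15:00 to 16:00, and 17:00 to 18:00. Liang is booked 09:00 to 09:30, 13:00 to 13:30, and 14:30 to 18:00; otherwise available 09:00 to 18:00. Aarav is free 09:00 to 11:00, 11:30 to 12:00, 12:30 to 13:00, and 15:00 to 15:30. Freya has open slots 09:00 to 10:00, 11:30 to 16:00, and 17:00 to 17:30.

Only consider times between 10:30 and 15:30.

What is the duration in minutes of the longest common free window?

Liang free within 09:00–18:00: 09:30–13:00, 13:30–14:30.
Farrukh ∩ Liang: 09:30–10:00, 10:30–12:00, 12:30–13:00, 13:30–14:30.
Farrukh ∩ Liang ∩ Aarav: 09:30–10:00, 10:30–11:00, 11:30–12:00, 12:30–13:00.
Farrukh ∩ Liang ∩ Aarav ∩ Freya: 09:30–10:00, 11:30–12:00, 12:30–13:00.
Restricted to 10:30–15:30: 11:30–12:00, 12:30–13:00.
Common window lengths: 30, 30 min; longest is 30.

30 minutes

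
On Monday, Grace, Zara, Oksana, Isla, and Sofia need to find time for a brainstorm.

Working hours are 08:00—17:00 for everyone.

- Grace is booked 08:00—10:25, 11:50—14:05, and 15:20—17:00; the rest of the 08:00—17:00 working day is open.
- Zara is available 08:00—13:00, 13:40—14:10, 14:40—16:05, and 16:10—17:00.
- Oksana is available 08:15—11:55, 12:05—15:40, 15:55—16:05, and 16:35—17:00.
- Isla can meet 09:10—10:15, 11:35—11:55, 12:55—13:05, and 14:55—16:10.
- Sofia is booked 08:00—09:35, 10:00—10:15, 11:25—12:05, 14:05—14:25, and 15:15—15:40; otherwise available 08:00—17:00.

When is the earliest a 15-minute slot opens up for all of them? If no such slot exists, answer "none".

14:55

Grace free within 08:00–17:00: 10:25–11:50, 14:05–15:20.
Sofia free within 08:00–17:00: 09:35–10:00, 10:15–11:25, 12:05–14:05, 14:25–15:15, 15:40–17:00.
Grace ∩ Zara: 10:25–11:50, 14:05–14:10, 14:40–15:20.
Grace ∩ Zara ∩ Oksana: 10:25–11:50, 14:05–14:10, 14:40–15:20.
Grace ∩ Zara ∩ Oksana ∩ Isla: 11:35–11:50, 14:55–15:20.
Grace ∩ Zara ∩ Oksana ∩ Isla ∩ Sofia: 14:55–15:15.
Windows ≥ 15 min: 14:55–15:15.
Earliest such window starts at 14:55.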